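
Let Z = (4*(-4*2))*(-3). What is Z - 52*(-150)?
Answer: 7896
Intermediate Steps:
Z = 96 (Z = (4*(-8))*(-3) = -32*(-3) = 96)
Z - 52*(-150) = 96 - 52*(-150) = 96 + 7800 = 7896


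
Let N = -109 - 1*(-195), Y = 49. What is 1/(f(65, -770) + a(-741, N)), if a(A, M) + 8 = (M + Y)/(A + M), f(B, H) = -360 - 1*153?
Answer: -131/68278 ≈ -0.0019186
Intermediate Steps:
f(B, H) = -513 (f(B, H) = -360 - 153 = -513)
N = 86 (N = -109 + 195 = 86)
a(A, M) = -8 + (49 + M)/(A + M) (a(A, M) = -8 + (M + 49)/(A + M) = -8 + (49 + M)/(A + M))
1/(f(65, -770) + a(-741, N)) = 1/(-513 + (49 - 8*(-741) - 7*86)/(-741 + 86)) = 1/(-513 + (49 + 5928 - 602)/(-655)) = 1/(-513 - 1/655*5375) = 1/(-513 - 1075/131) = 1/(-68278/131) = -131/68278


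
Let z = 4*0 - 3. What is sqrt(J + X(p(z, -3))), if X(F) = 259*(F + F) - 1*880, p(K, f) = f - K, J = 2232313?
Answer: 3*sqrt(247937) ≈ 1493.8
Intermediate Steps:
z = -3 (z = 0 - 3 = -3)
X(F) = -880 + 518*F (X(F) = 259*(2*F) - 880 = 518*F - 880 = -880 + 518*F)
sqrt(J + X(p(z, -3))) = sqrt(2232313 + (-880 + 518*(-3 - 1*(-3)))) = sqrt(2232313 + (-880 + 518*(-3 + 3))) = sqrt(2232313 + (-880 + 518*0)) = sqrt(2232313 + (-880 + 0)) = sqrt(2232313 - 880) = sqrt(2231433) = 3*sqrt(247937)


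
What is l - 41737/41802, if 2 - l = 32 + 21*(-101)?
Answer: 87366245/41802 ≈ 2090.0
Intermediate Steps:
l = 2091 (l = 2 - (32 + 21*(-101)) = 2 - (32 - 2121) = 2 - 1*(-2089) = 2 + 2089 = 2091)
l - 41737/41802 = 2091 - 41737/41802 = 87366245/41802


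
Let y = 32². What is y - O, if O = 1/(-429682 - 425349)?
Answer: 875551745/855031 ≈ 1024.0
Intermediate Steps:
O = -1/855031 (O = 1/(-855031) = -1/855031 ≈ -1.1695e-6)
y = 1024
y - O = 1024 - 1*(-1/855031) = 1024 + 1/855031 = 875551745/855031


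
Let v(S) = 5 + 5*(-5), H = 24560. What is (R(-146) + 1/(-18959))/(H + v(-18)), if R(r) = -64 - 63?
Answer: -401299/77542310 ≈ -0.0051752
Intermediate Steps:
v(S) = -20 (v(S) = 5 - 25 = -20)
R(r) = -127
(R(-146) + 1/(-18959))/(H + v(-18)) = (-127 + 1/(-18959))/(24560 - 20) = (-127 - 1/18959)/24540 = -2407794/18959*1/24540 = -401299/77542310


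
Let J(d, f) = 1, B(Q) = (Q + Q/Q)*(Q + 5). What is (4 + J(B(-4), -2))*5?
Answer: 25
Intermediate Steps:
B(Q) = (1 + Q)*(5 + Q) (B(Q) = (Q + 1)*(5 + Q) = (1 + Q)*(5 + Q))
(4 + J(B(-4), -2))*5 = (4 + 1)*5 = 5*5 = 25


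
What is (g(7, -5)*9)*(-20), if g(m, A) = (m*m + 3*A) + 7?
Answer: -7380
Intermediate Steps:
g(m, A) = 7 + m**2 + 3*A (g(m, A) = (m**2 + 3*A) + 7 = 7 + m**2 + 3*A)
(g(7, -5)*9)*(-20) = ((7 + 7**2 + 3*(-5))*9)*(-20) = ((7 + 49 - 15)*9)*(-20) = (41*9)*(-20) = 369*(-20) = -7380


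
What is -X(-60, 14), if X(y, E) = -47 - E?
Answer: 61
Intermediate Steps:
-X(-60, 14) = -(-47 - 1*14) = -(-47 - 14) = -1*(-61) = 61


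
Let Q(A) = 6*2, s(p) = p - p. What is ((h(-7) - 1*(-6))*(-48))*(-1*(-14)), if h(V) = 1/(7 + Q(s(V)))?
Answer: -77280/19 ≈ -4067.4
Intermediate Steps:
s(p) = 0
Q(A) = 12
h(V) = 1/19 (h(V) = 1/(7 + 12) = 1/19)
((h(-7) - 1*(-6))*(-48))*(-1*(-14)) = ((1/19 - 1*(-6))*(-48))*(-1*(-14)) = ((1/19 + 6)*(-48))*14 = ((115/19)*(-48))*14 = -5520/19*14 = -77280/19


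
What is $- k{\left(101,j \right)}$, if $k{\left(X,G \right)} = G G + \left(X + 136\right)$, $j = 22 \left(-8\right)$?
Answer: $-31213$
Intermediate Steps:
$j = -176$
$k{\left(X,G \right)} = 136 + X + G^{2}$ ($k{\left(X,G \right)} = G^{2} + \left(136 + X\right) = 136 + X + G^{2}$)
$- k{\left(101,j \right)} = - (136 + 101 + \left(-176\right)^{2}) = - (136 + 101 + 30976) = \left(-1\right) 31213 = -31213$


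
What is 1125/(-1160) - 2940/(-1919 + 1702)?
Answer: 90465/7192 ≈ 12.579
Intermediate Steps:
1125/(-1160) - 2940/(-1919 + 1702) = 1125*(-1/1160) - 2940/(-217) = -225/232 - 2940*(-1/217) = -225/232 + 420/31 = 90465/7192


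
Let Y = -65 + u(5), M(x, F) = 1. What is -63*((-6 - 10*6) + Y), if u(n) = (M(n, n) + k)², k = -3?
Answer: 8001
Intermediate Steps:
u(n) = 4 (u(n) = (1 - 3)² = (-2)² = 4)
Y = -61 (Y = -65 + 4 = -61)
-63*((-6 - 10*6) + Y) = -63*((-6 - 10*6) - 61) = -63*((-6 - 60) - 61) = -63*(-66 - 61) = -63*(-127) = 8001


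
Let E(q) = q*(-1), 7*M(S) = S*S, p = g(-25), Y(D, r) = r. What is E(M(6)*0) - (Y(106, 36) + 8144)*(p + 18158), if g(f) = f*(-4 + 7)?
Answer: -147918940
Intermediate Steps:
g(f) = 3*f (g(f) = f*3 = 3*f)
p = -75 (p = 3*(-25) = -75)
M(S) = S²/7 (M(S) = (S*S)/7 = S²/7)
E(q) = -q
E(M(6)*0) - (Y(106, 36) + 8144)*(p + 18158) = -(⅐)*6²*0 - (36 + 8144)*(-75 + 18158) = -(⅐)*36*0 - 8180*18083 = -36*0/7 - 1*147918940 = -1*0 - 147918940 = 0 - 147918940 = -147918940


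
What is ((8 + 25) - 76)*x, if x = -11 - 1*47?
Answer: 2494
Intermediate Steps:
x = -58 (x = -11 - 47 = -58)
((8 + 25) - 76)*x = ((8 + 25) - 76)*(-58) = (33 - 76)*(-58) = -43*(-58) = 2494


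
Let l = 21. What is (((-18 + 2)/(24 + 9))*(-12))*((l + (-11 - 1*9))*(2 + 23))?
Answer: 1600/11 ≈ 145.45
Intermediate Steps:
(((-18 + 2)/(24 + 9))*(-12))*((l + (-11 - 1*9))*(2 + 23)) = (((-18 + 2)/(24 + 9))*(-12))*((21 + (-11 - 1*9))*(2 + 23)) = (-16/33*(-12))*((21 + (-11 - 9))*25) = (-16*1/33*(-12))*((21 - 20)*25) = (-16/33*(-12))*(1*25) = (64/11)*25 = 1600/11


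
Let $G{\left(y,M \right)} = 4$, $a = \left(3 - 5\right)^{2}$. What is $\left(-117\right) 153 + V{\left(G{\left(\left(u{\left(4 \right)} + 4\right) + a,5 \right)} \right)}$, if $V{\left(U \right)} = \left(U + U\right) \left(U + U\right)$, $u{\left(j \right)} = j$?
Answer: $-17837$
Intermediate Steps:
$a = 4$ ($a = \left(-2\right)^{2} = 4$)
$V{\left(U \right)} = 4 U^{2}$ ($V{\left(U \right)} = 2 U 2 U = 4 U^{2}$)
$\left(-117\right) 153 + V{\left(G{\left(\left(u{\left(4 \right)} + 4\right) + a,5 \right)} \right)} = \left(-117\right) 153 + 4 \cdot 4^{2} = -17901 + 4 \cdot 16 = -17901 + 64 = -17837$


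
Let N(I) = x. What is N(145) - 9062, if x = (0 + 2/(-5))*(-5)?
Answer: -9060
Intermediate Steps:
x = 2 (x = (0 + 2*(-⅕))*(-5) = (0 - ⅖)*(-5) = -⅖*(-5) = 2)
N(I) = 2
N(145) - 9062 = 2 - 9062 = -9060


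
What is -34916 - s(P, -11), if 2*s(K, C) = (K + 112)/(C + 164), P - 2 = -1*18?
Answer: -1780732/51 ≈ -34916.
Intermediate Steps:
P = -16 (P = 2 - 1*18 = 2 - 18 = -16)
s(K, C) = (112 + K)/(2*(164 + C)) (s(K, C) = ((K + 112)/(C + 164))/2 = ((112 + K)/(164 + C))/2 = (112 + K)/(2*(164 + C)))
-34916 - s(P, -11) = -34916 - (112 - 16)/(2*(164 - 11)) = -34916 - 96/(2*153) = -34916 - 1*16/51 = -34916 - 16/51 = -1780732/51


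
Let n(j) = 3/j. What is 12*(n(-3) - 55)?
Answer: -672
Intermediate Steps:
12*(n(-3) - 55) = 12*(3/(-3) - 55) = 12*(3*(-1/3) - 55) = 12*(-1 - 55) = 12*(-56) = -672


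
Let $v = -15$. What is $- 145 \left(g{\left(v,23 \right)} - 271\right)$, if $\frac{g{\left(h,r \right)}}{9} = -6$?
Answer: $47125$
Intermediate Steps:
$g{\left(h,r \right)} = -54$ ($g{\left(h,r \right)} = 9 \left(-6\right) = -54$)
$- 145 \left(g{\left(v,23 \right)} - 271\right) = - 145 \left(-54 - 271\right) = \left(-145\right) \left(-325\right) = 47125$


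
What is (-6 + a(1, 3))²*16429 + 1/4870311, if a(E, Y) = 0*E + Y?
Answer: 720129054772/4870311 ≈ 1.4786e+5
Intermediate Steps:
a(E, Y) = Y (a(E, Y) = 0 + Y = Y)
(-6 + a(1, 3))²*16429 + 1/4870311 = (-6 + 3)²*16429 + 1/4870311 = (-3)²*16429 + 1/4870311 = 9*16429 + 1/4870311 = 147861 + 1/4870311 = 720129054772/4870311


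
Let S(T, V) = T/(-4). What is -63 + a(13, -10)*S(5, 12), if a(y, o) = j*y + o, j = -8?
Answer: 159/2 ≈ 79.500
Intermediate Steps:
a(y, o) = o - 8*y (a(y, o) = -8*y + o = o - 8*y)
S(T, V) = -T/4 (S(T, V) = T*(-1/4) = -T/4)
-63 + a(13, -10)*S(5, 12) = -63 + (-10 - 8*13)*(-1/4*5) = -63 + (-10 - 104)*(-5/4) = -63 - 114*(-5/4) = -63 + 285/2 = 159/2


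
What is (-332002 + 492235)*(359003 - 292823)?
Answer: 10604219940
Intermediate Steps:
(-332002 + 492235)*(359003 - 292823) = 160233*66180 = 10604219940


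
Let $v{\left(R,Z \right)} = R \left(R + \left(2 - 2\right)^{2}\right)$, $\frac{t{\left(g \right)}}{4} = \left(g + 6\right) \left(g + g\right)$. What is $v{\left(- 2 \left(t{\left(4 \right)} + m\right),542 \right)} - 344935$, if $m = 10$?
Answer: $90665$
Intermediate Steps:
$t{\left(g \right)} = 8 g \left(6 + g\right)$ ($t{\left(g \right)} = 4 \left(g + 6\right) \left(g + g\right) = 4 \left(6 + g\right) 2 g = 4 \cdot 2 g \left(6 + g\right) = 8 g \left(6 + g\right)$)
$v{\left(R,Z \right)} = R^{2}$ ($v{\left(R,Z \right)} = R \left(R + 0^{2}\right) = R \left(R + 0\right) = R R = R^{2}$)
$v{\left(- 2 \left(t{\left(4 \right)} + m\right),542 \right)} - 344935 = \left(- 2 \left(8 \cdot 4 \left(6 + 4\right) + 10\right)\right)^{2} - 344935 = \left(- 2 \left(8 \cdot 4 \cdot 10 + 10\right)\right)^{2} - 344935 = \left(- 2 \left(320 + 10\right)\right)^{2} - 344935 = \left(\left(-2\right) 330\right)^{2} - 344935 = \left(-660\right)^{2} - 344935 = 435600 - 344935 = 90665$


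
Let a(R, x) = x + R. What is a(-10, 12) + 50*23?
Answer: 1152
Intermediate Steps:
a(R, x) = R + x
a(-10, 12) + 50*23 = (-10 + 12) + 50*23 = 2 + 1150 = 1152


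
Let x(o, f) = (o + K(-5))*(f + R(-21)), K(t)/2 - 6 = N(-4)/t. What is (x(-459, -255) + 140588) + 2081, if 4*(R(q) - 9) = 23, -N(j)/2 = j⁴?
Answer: 4017151/20 ≈ 2.0086e+5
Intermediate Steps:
N(j) = -2*j⁴
R(q) = 59/4 (R(q) = 9 + (¼)*23 = 9 + 23/4 = 59/4)
K(t) = 12 - 1024/t (K(t) = 12 + 2*((-2*(-4)⁴)/t) = 12 + 2*((-2*256)/t) = 12 + 2*(-512/t) = 12 - 1024/t)
x(o, f) = (59/4 + f)*(1084/5 + o) (x(o, f) = (o + (12 - 1024/(-5)))*(f + 59/4) = (o + (12 - 1024*(-⅕)))*(59/4 + f) = (o + (12 + 1024/5))*(59/4 + f) = (o + 1084/5)*(59/4 + f) = (1084/5 + o)*(59/4 + f) = (59/4 + f)*(1084/5 + o))
(x(-459, -255) + 140588) + 2081 = ((15989/5 + (59/4)*(-459) + (1084/5)*(-255) - 255*(-459)) + 140588) + 2081 = ((15989/5 - 27081/4 - 55284 + 117045) + 140588) + 2081 = (1163771/20 + 140588) + 2081 = 3975531/20 + 2081 = 4017151/20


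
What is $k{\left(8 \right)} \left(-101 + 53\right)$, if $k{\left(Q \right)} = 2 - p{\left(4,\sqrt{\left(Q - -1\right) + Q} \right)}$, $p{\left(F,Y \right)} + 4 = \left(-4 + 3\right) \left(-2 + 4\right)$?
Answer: $-384$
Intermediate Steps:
$p{\left(F,Y \right)} = -6$ ($p{\left(F,Y \right)} = -4 + \left(-4 + 3\right) \left(-2 + 4\right) = -4 - 2 = -6$)
$k{\left(Q \right)} = 8$ ($k{\left(Q \right)} = 2 - -6 = 2 + 6 = 8$)
$k{\left(8 \right)} \left(-101 + 53\right) = 8 \left(-101 + 53\right) = 8 \left(-48\right) = -384$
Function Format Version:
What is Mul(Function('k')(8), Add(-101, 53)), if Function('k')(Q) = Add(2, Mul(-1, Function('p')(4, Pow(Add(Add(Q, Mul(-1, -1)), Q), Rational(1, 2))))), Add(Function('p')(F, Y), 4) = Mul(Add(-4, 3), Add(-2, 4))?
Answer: -384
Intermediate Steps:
Function('p')(F, Y) = -6 (Function('p')(F, Y) = Add(-4, Mul(Add(-4, 3), Add(-2, 4))) = Add(-4, Mul(-1, 2)) = Add(-4, -2) = -6)
Function('k')(Q) = 8 (Function('k')(Q) = Add(2, Mul(-1, -6)) = Add(2, 6) = 8)
Mul(Function('k')(8), Add(-101, 53)) = Mul(8, Add(-101, 53)) = Mul(8, -48) = -384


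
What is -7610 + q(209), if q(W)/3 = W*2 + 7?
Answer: -6335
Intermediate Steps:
q(W) = 21 + 6*W (q(W) = 3*(W*2 + 7) = 3*(2*W + 7) = 3*(7 + 2*W) = 21 + 6*W)
-7610 + q(209) = -7610 + (21 + 6*209) = -7610 + (21 + 1254) = -7610 + 1275 = -6335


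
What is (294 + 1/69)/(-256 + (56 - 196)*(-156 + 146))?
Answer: 20287/78936 ≈ 0.25701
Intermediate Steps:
(294 + 1/69)/(-256 + (56 - 196)*(-156 + 146)) = (294 + 1/69)/(-256 - 140*(-10)) = 20287/(69*(-256 + 1400)) = (20287/69)/1144 = (20287/69)*(1/1144) = 20287/78936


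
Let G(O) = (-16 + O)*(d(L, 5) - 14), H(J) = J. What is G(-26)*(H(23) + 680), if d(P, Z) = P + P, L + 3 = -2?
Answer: 708624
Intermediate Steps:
L = -5 (L = -3 - 2 = -5)
d(P, Z) = 2*P
G(O) = 384 - 24*O (G(O) = (-16 + O)*(2*(-5) - 14) = (-16 + O)*(-10 - 14) = (-16 + O)*(-24) = 384 - 24*O)
G(-26)*(H(23) + 680) = (384 - 24*(-26))*(23 + 680) = (384 + 624)*703 = 1008*703 = 708624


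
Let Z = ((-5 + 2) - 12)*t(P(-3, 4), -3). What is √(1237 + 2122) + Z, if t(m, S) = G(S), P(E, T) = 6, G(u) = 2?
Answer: -30 + √3359 ≈ 27.957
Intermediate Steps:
t(m, S) = 2
Z = -30 (Z = ((-5 + 2) - 12)*2 = (-3 - 12)*2 = -15*2 = -30)
√(1237 + 2122) + Z = √(1237 + 2122) - 30 = √3359 - 30 = -30 + √3359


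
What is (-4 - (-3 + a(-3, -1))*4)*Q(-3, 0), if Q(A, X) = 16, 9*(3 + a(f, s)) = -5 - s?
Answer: 3136/9 ≈ 348.44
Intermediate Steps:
a(f, s) = -32/9 - s/9 (a(f, s) = -3 + (-5 - s)/9 = -3 + (-5/9 - s/9) = -32/9 - s/9)
(-4 - (-3 + a(-3, -1))*4)*Q(-3, 0) = (-4 - (-3 + (-32/9 - 1/9*(-1)))*4)*16 = (-4 - (-3 + (-32/9 + 1/9))*4)*16 = (-4 - (-3 - 31/9)*4)*16 = (-4 - (-58)*4/9)*16 = (-4 - 1*(-232/9))*16 = (-4 + 232/9)*16 = (196/9)*16 = 3136/9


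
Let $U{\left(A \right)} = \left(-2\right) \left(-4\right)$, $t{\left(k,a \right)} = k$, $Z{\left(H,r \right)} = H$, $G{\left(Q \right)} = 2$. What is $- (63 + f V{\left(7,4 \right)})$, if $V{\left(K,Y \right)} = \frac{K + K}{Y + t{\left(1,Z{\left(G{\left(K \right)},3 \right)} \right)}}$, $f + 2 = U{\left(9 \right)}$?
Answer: $- \frac{399}{5} \approx -79.8$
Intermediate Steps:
$U{\left(A \right)} = 8$
$f = 6$ ($f = -2 + 8 = 6$)
$V{\left(K,Y \right)} = \frac{2 K}{1 + Y}$ ($V{\left(K,Y \right)} = \frac{K + K}{Y + 1} = \frac{2 K}{1 + Y}$)
$- (63 + f V{\left(7,4 \right)}) = - (63 + 6 \cdot 2 \cdot 7 \frac{1}{1 + 4}) = - (63 + 6 \cdot 2 \cdot 7 \cdot \frac{1}{5}) = - (63 + 6 \cdot \frac{14}{5}) = - (63 + \frac{84}{5}) = \left(-1\right) \frac{399}{5} = - \frac{399}{5}$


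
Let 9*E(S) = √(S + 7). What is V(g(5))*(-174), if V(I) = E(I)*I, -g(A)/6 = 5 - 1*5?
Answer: 0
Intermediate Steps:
E(S) = √(7 + S)/9 (E(S) = √(S + 7)/9 = √(7 + S)/9)
g(A) = 0 (g(A) = -6*(5 - 1*5) = -6*(5 - 5) = -6*0 = 0)
V(I) = I*√(7 + I)/9 (V(I) = (√(7 + I)/9)*I = I*√(7 + I)/9)
V(g(5))*(-174) = ((⅑)*0*√(7 + 0))*(-174) = ((⅑)*0*√7)*(-174) = 0*(-174) = 0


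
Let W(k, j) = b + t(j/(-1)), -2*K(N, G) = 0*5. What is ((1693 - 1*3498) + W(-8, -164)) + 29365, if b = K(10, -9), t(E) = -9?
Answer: 27551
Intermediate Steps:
K(N, G) = 0 (K(N, G) = -0*5 = -½*0 = 0)
b = 0
W(k, j) = -9 (W(k, j) = 0 - 9 = -9)
((1693 - 1*3498) + W(-8, -164)) + 29365 = ((1693 - 1*3498) - 9) + 29365 = ((1693 - 3498) - 9) + 29365 = (-1805 - 9) + 29365 = -1814 + 29365 = 27551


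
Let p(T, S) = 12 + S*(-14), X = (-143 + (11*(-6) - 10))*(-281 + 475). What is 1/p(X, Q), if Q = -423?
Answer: 1/5934 ≈ 0.00016852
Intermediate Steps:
X = -42486 (X = (-143 + (-66 - 10))*194 = (-143 - 76)*194 = -219*194 = -42486)
p(T, S) = 12 - 14*S
1/p(X, Q) = 1/(12 - 14*(-423)) = 1/(12 + 5922) = 1/5934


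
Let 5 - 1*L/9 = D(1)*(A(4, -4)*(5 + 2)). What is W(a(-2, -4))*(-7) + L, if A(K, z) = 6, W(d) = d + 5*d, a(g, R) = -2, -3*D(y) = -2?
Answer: -123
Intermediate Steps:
D(y) = 2/3 (D(y) = -1/3*(-2) = 2/3)
W(d) = 6*d
L = -207 (L = 45 - 6*6*(5 + 2) = 45 - 6*6*7 = 45 - 6*42 = 45 - 9*28 = 45 - 252 = -207)
W(a(-2, -4))*(-7) + L = (6*(-2))*(-7) - 207 = -12*(-7) - 207 = 84 - 207 = -123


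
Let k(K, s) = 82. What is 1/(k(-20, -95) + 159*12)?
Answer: 1/1990 ≈ 0.00050251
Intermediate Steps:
1/(k(-20, -95) + 159*12) = 1/(82 + 159*12) = 1/(82 + 1908) = 1/1990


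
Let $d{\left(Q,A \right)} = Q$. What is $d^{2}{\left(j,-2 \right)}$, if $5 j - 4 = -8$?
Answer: $\frac{16}{25} \approx 0.64$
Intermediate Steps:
$j = - \frac{4}{5}$ ($j = \frac{4}{5} + \frac{1}{5} \left(-8\right) = \frac{4}{5} - \frac{8}{5} = - \frac{4}{5} \approx -0.8$)
$d^{2}{\left(j,-2 \right)} = \left(- \frac{4}{5}\right)^{2} = \frac{16}{25}$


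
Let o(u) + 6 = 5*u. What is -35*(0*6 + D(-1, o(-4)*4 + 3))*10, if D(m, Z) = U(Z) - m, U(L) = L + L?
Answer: 70350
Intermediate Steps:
o(u) = -6 + 5*u
U(L) = 2*L
D(m, Z) = -m + 2*Z (D(m, Z) = 2*Z - m = -m + 2*Z)
-35*(0*6 + D(-1, o(-4)*4 + 3))*10 = -35*(0*6 + (-1*(-1) + 2*((-6 + 5*(-4))*4 + 3)))*10 = -35*(0 + (1 + 2*((-6 - 20)*4 + 3)))*10 = -35*(0 + (1 + 2*(-26*4 + 3)))*10 = -35*(0 + (1 + 2*(-104 + 3)))*10 = -35*(0 + (1 + 2*(-101)))*10 = -35*(0 + (1 - 202))*10 = -35*(0 - 201)*10 = -35*(-201)*10 = 7035*10 = 70350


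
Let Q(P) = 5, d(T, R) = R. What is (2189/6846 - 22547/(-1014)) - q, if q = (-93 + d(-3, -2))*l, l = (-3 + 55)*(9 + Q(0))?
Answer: 40021208954/578487 ≈ 69183.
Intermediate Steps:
l = 728 (l = (-3 + 55)*(9 + 5) = 52*14 = 728)
q = -69160 (q = (-93 - 2)*728 = -95*728 = -69160)
(2189/6846 - 22547/(-1014)) - q = (2189/6846 - 22547/(-1014)) - 1*(-69160) = (2189*(1/6846) - 22547*(-1/1014)) + 69160 = (2189/6846 + 22547/1014) + 69160 = 13048034/578487 + 69160 = 40021208954/578487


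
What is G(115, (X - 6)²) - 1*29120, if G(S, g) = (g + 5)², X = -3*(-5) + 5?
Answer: 11281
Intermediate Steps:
X = 20 (X = 15 + 5 = 20)
G(S, g) = (5 + g)²
G(115, (X - 6)²) - 1*29120 = (5 + (20 - 6)²)² - 1*29120 = (5 + 14²)² - 29120 = (5 + 196)² - 29120 = 201² - 29120 = 40401 - 29120 = 11281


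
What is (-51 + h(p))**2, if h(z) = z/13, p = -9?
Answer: 451584/169 ≈ 2672.1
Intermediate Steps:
h(z) = z/13 (h(z) = z*(1/13) = z/13)
(-51 + h(p))**2 = (-51 + (1/13)*(-9))**2 = (-51 - 9/13)**2 = (-672/13)**2 = 451584/169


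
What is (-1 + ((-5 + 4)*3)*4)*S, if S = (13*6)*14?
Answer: -14196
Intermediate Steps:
S = 1092 (S = 78*14 = 1092)
(-1 + ((-5 + 4)*3)*4)*S = (-1 + ((-5 + 4)*3)*4)*1092 = (-1 - 1*3*4)*1092 = (-1 - 3*4)*1092 = (-1 - 12)*1092 = -13*1092 = -14196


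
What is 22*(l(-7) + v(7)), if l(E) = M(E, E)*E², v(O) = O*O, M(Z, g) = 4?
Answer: 5390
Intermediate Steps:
v(O) = O²
l(E) = 4*E²
22*(l(-7) + v(7)) = 22*(4*(-7)² + 7²) = 22*(4*49 + 49) = 22*(196 + 49) = 22*245 = 5390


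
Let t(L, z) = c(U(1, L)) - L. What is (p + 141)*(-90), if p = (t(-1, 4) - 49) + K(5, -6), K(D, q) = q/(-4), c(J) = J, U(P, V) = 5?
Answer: -8955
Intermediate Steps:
K(D, q) = -q/4 (K(D, q) = q*(-¼) = -q/4)
t(L, z) = 5 - L
p = -83/2 (p = ((5 - 1*(-1)) - 49) - ¼*(-6) = ((5 + 1) - 49) + 3/2 = (6 - 49) + 3/2 = -43 + 3/2 = -83/2 ≈ -41.500)
(p + 141)*(-90) = (-83/2 + 141)*(-90) = (199/2)*(-90) = -8955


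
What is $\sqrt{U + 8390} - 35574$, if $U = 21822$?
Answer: $-35574 + 2 \sqrt{7553} \approx -35400.0$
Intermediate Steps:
$\sqrt{U + 8390} - 35574 = \sqrt{21822 + 8390} - 35574 = \sqrt{30212} - 35574 = 2 \sqrt{7553} - 35574 = -35574 + 2 \sqrt{7553}$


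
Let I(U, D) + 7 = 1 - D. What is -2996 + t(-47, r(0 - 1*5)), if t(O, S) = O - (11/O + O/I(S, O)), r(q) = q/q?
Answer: -5861201/1927 ≈ -3041.6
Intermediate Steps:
I(U, D) = -6 - D (I(U, D) = -7 + (1 - D) = -6 - D)
r(q) = 1
t(O, S) = O - 11/O - O/(-6 - O) (t(O, S) = O - (11/O + O/(-6 - O)) = O + (-11/O - O/(-6 - O)) = O - 11/O - O/(-6 - O))
-2996 + t(-47, r(0 - 1*5)) = -2996 + (-47 - 11/(-47) - 47/(6 - 47)) = -2996 + (-47 - 11*(-1/47) - 47/(-41)) = -2996 + (-47 + 11/47 - 47*(-1/41)) = -2996 + (-47 + 11/47 + 47/41) = -2996 - 87909/1927 = -5861201/1927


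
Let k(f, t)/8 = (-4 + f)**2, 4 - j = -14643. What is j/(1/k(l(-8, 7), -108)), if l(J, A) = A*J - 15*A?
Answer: 3190116600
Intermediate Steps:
j = 14647 (j = 4 - 1*(-14643) = 4 + 14643 = 14647)
l(J, A) = -15*A + A*J
k(f, t) = 8*(-4 + f)**2
j/(1/k(l(-8, 7), -108)) = 14647/(1/(8*(-4 + 7*(-15 - 8))**2)) = 14647/(1/(8*(-4 + 7*(-23))**2)) = 14647/(1/(8*(-4 - 161)**2)) = 14647/(1/(8*(-165)**2)) = 14647/(1/(8*27225)) = 14647/(1/217800) = 14647*217800 = 3190116600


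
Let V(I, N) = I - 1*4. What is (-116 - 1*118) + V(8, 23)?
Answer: -230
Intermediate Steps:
V(I, N) = -4 + I (V(I, N) = I - 4 = -4 + I)
(-116 - 1*118) + V(8, 23) = (-116 - 1*118) + (-4 + 8) = (-116 - 118) + 4 = -234 + 4 = -230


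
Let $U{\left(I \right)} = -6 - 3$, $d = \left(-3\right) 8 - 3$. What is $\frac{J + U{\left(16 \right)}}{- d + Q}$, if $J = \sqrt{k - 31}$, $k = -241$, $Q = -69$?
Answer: $\frac{3}{14} - \frac{2 i \sqrt{17}}{21} \approx 0.21429 - 0.39268 i$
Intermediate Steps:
$d = -27$ ($d = -24 - 3 = -27$)
$U{\left(I \right)} = -9$
$J = 4 i \sqrt{17}$ ($J = \sqrt{-241 - 31} = \sqrt{-272} = 4 i \sqrt{17} \approx 16.492 i$)
$\frac{J + U{\left(16 \right)}}{- d + Q} = \frac{4 i \sqrt{17} - 9}{\left(-1\right) \left(-27\right) - 69} = \frac{-9 + 4 i \sqrt{17}}{27 - 69} = \frac{-9 + 4 i \sqrt{17}}{-42} = \left(-9 + 4 i \sqrt{17}\right) \left(- \frac{1}{42}\right) = \frac{3}{14} - \frac{2 i \sqrt{17}}{21}$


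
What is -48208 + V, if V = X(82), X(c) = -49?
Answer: -48257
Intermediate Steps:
V = -49
-48208 + V = -48208 - 49 = -48257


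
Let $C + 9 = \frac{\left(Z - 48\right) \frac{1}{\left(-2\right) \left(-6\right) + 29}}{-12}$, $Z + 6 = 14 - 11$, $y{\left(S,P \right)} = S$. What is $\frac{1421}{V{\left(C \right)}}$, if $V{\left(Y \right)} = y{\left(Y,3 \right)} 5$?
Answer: $- \frac{233044}{7295} \approx -31.946$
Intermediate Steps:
$Z = -3$ ($Z = -6 + \left(14 - 11\right) = -6 + 3 = -3$)
$C = - \frac{1459}{164}$ ($C = -9 + \frac{\left(-3 - 48\right) \frac{1}{\left(-2\right) \left(-6\right) + 29}}{-12} = -9 + - \frac{51}{12 + 29} \left(- \frac{1}{12}\right) = -9 + - \frac{51}{41} \left(- \frac{1}{12}\right) = -9 + \left(-51\right) \frac{1}{41} \left(- \frac{1}{12}\right) = -9 - - \frac{17}{164} = -9 + \frac{17}{164} = - \frac{1459}{164} \approx -8.8963$)
$V{\left(Y \right)} = 5 Y$ ($V{\left(Y \right)} = Y 5 = 5 Y$)
$\frac{1421}{V{\left(C \right)}} = \frac{1421}{5 \left(- \frac{1459}{164}\right)} = \frac{1421}{- \frac{7295}{164}} = 1421 \left(- \frac{164}{7295}\right) = - \frac{233044}{7295}$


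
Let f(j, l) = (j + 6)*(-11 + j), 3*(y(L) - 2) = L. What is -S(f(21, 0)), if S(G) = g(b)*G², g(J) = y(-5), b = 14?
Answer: -24300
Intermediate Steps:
y(L) = 2 + L/3
g(J) = ⅓ (g(J) = 2 + (⅓)*(-5) = 2 - 5/3 = ⅓)
f(j, l) = (-11 + j)*(6 + j) (f(j, l) = (6 + j)*(-11 + j) = (-11 + j)*(6 + j))
S(G) = G²/3
-S(f(21, 0)) = -(-66 + 21² - 5*21)²/3 = -(-66 + 441 - 105)²/3 = -270²/3 = -72900/3 = -1*24300 = -24300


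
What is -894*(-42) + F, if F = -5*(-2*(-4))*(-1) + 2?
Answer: 37590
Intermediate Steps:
F = 42 (F = -40*(-1) + 2 = -5*(-8) + 2 = 40 + 2 = 42)
-894*(-42) + F = -894*(-42) + 42 = -149*(-252) + 42 = 37548 + 42 = 37590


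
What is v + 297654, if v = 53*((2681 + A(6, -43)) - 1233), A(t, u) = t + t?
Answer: 375034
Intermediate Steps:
A(t, u) = 2*t
v = 77380 (v = 53*((2681 + 2*6) - 1233) = 53*((2681 + 12) - 1233) = 53*(2693 - 1233) = 53*1460 = 77380)
v + 297654 = 77380 + 297654 = 375034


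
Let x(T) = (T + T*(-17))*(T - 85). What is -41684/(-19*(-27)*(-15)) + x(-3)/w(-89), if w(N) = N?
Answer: 36213556/684855 ≈ 52.878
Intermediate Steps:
x(T) = -16*T*(-85 + T) (x(T) = (T - 17*T)*(-85 + T) = (-16*T)*(-85 + T) = -16*T*(-85 + T))
-41684/(-19*(-27)*(-15)) + x(-3)/w(-89) = -41684/(-19*(-27)*(-15)) + (16*(-3)*(85 - 1*(-3)))/(-89) = -41684/(513*(-15)) + (16*(-3)*(85 + 3))*(-1/89) = -41684/(-7695) + (16*(-3)*88)*(-1/89) = -41684*(-1/7695) - 4224*(-1/89) = 41684/7695 + 4224/89 = 36213556/684855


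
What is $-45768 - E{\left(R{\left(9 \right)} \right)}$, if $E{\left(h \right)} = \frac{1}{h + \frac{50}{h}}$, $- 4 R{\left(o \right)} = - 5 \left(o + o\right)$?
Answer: $- \frac{20366778}{445} \approx -45768.0$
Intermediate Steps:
$R{\left(o \right)} = \frac{5 o}{2}$ ($R{\left(o \right)} = - \frac{\left(-5\right) \left(o + o\right)}{4} = - \frac{\left(-5\right) 2 o}{4} = - \frac{\left(-10\right) o}{4} = \frac{5 o}{2}$)
$-45768 - E{\left(R{\left(9 \right)} \right)} = -45768 - \frac{\frac{5}{2} \cdot 9}{50 + \left(\frac{5}{2} \cdot 9\right)^{2}} = -45768 - \frac{45}{2 \left(50 + \left(\frac{45}{2}\right)^{2}\right)} = -45768 - \frac{45}{2 \left(50 + \frac{2025}{4}\right)} = -45768 - \frac{45}{2 \cdot \frac{2225}{4}} = -45768 - \frac{45}{2} \cdot \frac{4}{2225} = -45768 - \frac{18}{445} = - \frac{20366778}{445}$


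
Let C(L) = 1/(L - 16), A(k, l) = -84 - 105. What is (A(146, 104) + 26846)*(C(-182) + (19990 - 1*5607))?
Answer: 75914684281/198 ≈ 3.8341e+8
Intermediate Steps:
A(k, l) = -189
C(L) = 1/(-16 + L)
(A(146, 104) + 26846)*(C(-182) + (19990 - 1*5607)) = (-189 + 26846)*(1/(-16 - 182) + (19990 - 1*5607)) = 26657*(1/(-198) + (19990 - 5607)) = 26657*(-1/198 + 14383) = 26657*(2847833/198) = 75914684281/198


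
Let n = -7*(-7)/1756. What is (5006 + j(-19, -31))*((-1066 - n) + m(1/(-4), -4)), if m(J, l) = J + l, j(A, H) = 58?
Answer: -2379330528/439 ≈ -5.4199e+6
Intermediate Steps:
n = 49/1756 (n = 49*(1/1756) = 49/1756 ≈ 0.027904)
(5006 + j(-19, -31))*((-1066 - n) + m(1/(-4), -4)) = (5006 + 58)*((-1066 - 1*49/1756) + (1/(-4) - 4)) = 5064*((-1066 - 49/1756) + (-¼ - 4)) = 5064*(-1871945/1756 - 17/4) = 5064*(-469852/439) = -2379330528/439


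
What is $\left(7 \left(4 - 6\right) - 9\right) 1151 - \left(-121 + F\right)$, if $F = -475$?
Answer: $-25877$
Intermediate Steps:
$\left(7 \left(4 - 6\right) - 9\right) 1151 - \left(-121 + F\right) = \left(7 \left(4 - 6\right) - 9\right) 1151 + \left(121 - -475\right) = \left(7 \left(4 - 6\right) - 9\right) 1151 + \left(121 + 475\right) = \left(7 \left(-2\right) - 9\right) 1151 + 596 = \left(-14 - 9\right) 1151 + 596 = \left(-23\right) 1151 + 596 = -26473 + 596 = -25877$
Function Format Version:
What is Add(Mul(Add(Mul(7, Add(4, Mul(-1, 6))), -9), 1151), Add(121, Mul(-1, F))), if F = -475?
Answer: -25877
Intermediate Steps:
Add(Mul(Add(Mul(7, Add(4, Mul(-1, 6))), -9), 1151), Add(121, Mul(-1, F))) = Add(Mul(Add(Mul(7, Add(4, Mul(-1, 6))), -9), 1151), Add(121, Mul(-1, -475))) = Add(Mul(Add(Mul(7, Add(4, -6)), -9), 1151), Add(121, 475)) = Add(Mul(Add(Mul(7, -2), -9), 1151), 596) = Add(Mul(Add(-14, -9), 1151), 596) = Add(Mul(-23, 1151), 596) = Add(-26473, 596) = -25877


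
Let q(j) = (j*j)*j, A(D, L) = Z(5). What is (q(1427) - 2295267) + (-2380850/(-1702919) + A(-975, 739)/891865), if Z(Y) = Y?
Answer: 881966015735222251961/303754770787 ≈ 2.9035e+9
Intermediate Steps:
A(D, L) = 5
q(j) = j³ (q(j) = j²*j = j³)
(q(1427) - 2295267) + (-2380850/(-1702919) + A(-975, 739)/891865) = (1427³ - 2295267) + (-2380850/(-1702919) + 5/891865) = (2905841483 - 2295267) + (-2380850*(-1/1702919) + 5*(1/891865)) = 2903546216 + (2380850/1702919 + 1/178373) = 2903546216 + 424681059969/303754770787 = 881966015735222251961/303754770787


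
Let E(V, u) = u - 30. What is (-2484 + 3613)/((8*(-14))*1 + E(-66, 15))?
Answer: -1129/127 ≈ -8.8898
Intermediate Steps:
E(V, u) = -30 + u
(-2484 + 3613)/((8*(-14))*1 + E(-66, 15)) = (-2484 + 3613)/((8*(-14))*1 + (-30 + 15)) = 1129/(-112*1 - 15) = 1129/(-112 - 15) = 1129/(-127) = 1129*(-1/127) = -1129/127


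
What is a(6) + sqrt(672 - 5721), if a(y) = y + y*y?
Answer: 42 + 3*I*sqrt(561) ≈ 42.0 + 71.056*I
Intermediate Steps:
a(y) = y + y**2
a(6) + sqrt(672 - 5721) = 6*(1 + 6) + sqrt(672 - 5721) = 6*7 + sqrt(-5049) = 42 + 3*I*sqrt(561)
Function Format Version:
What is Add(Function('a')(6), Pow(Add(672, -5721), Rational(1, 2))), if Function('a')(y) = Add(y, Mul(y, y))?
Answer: Add(42, Mul(3, I, Pow(561, Rational(1, 2)))) ≈ Add(42.000, Mul(71.056, I))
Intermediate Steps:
Function('a')(y) = Add(y, Pow(y, 2))
Add(Function('a')(6), Pow(Add(672, -5721), Rational(1, 2))) = Add(Mul(6, Add(1, 6)), Pow(Add(672, -5721), Rational(1, 2))) = Add(Mul(6, 7), Pow(-5049, Rational(1, 2))) = Add(42, Mul(3, I, Pow(561, Rational(1, 2))))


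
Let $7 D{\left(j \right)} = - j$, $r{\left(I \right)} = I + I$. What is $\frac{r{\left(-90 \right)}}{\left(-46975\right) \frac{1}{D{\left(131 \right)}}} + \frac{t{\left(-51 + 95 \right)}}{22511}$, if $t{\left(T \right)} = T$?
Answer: $- \frac{103268216}{1480435915} \approx -0.069755$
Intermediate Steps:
$r{\left(I \right)} = 2 I$
$D{\left(j \right)} = - \frac{j}{7}$ ($D{\left(j \right)} = \frac{\left(-1\right) j}{7} = - \frac{j}{7}$)
$\frac{r{\left(-90 \right)}}{\left(-46975\right) \frac{1}{D{\left(131 \right)}}} + \frac{t{\left(-51 + 95 \right)}}{22511} = \frac{2 \left(-90\right)}{\left(-46975\right) \frac{1}{\left(- \frac{1}{7}\right) 131}} + \frac{-51 + 95}{22511} = - \frac{180}{\left(-46975\right) \frac{1}{- \frac{131}{7}}} + 44 \cdot \frac{1}{22511} = - \frac{180}{\left(-46975\right) \left(- \frac{7}{131}\right)} + \frac{44}{22511} = - \frac{180}{\frac{328825}{131}} + \frac{44}{22511} = \left(-180\right) \frac{131}{328825} + \frac{44}{22511} = - \frac{4716}{65765} + \frac{44}{22511} = - \frac{103268216}{1480435915}$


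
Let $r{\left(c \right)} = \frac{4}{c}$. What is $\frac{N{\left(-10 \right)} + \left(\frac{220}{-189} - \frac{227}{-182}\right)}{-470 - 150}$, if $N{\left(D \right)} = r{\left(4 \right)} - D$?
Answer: $- \frac{54463}{3046680} \approx -0.017876$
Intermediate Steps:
$N{\left(D \right)} = 1 - D$ ($N{\left(D \right)} = \frac{4}{4} - D = 4 \cdot \frac{1}{4} - D = 1 - D$)
$\frac{N{\left(-10 \right)} + \left(\frac{220}{-189} - \frac{227}{-182}\right)}{-470 - 150} = \frac{\left(1 - -10\right) + \left(\frac{220}{-189} - \frac{227}{-182}\right)}{-470 - 150} = \frac{\left(1 + 10\right) + \left(220 \left(- \frac{1}{189}\right) - - \frac{227}{182}\right)}{-470 - 150} = \frac{11 + \left(- \frac{220}{189} + \frac{227}{182}\right)}{-470 - 150} = \frac{11 + \frac{409}{4914}}{-620} = \frac{54463}{4914} \left(- \frac{1}{620}\right) = - \frac{54463}{3046680}$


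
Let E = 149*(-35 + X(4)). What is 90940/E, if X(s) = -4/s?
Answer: -22735/1341 ≈ -16.954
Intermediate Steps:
E = -5364 (E = 149*(-35 - 4/4) = 149*(-35 - 4*¼) = 149*(-35 - 1) = 149*(-36) = -5364)
90940/E = 90940/(-5364) = 90940*(-1/5364) = -22735/1341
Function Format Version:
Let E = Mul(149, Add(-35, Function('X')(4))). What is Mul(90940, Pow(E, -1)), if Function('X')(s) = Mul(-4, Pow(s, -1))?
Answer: Rational(-22735, 1341) ≈ -16.954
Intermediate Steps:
E = -5364 (E = Mul(149, Add(-35, Mul(-4, Pow(4, -1)))) = Mul(149, Add(-35, Mul(-4, Rational(1, 4)))) = Mul(149, Add(-35, -1)) = Mul(149, -36) = -5364)
Mul(90940, Pow(E, -1)) = Mul(90940, Pow(-5364, -1)) = Mul(90940, Rational(-1, 5364)) = Rational(-22735, 1341)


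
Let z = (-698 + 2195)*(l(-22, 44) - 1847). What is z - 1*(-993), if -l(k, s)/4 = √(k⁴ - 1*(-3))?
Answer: -2763966 - 5988*√234259 ≈ -5.6622e+6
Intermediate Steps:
l(k, s) = -4*√(3 + k⁴) (l(k, s) = -4*√(k⁴ - 1*(-3)) = -4*√(k⁴ + 3) = -4*√(3 + k⁴))
z = -2764959 - 5988*√234259 (z = (-698 + 2195)*(-4*√(3 + (-22)⁴) - 1847) = 1497*(-4*√(3 + 234256) - 1847) = 1497*(-4*√234259 - 1847) = 1497*(-1847 - 4*√234259) = -2764959 - 5988*√234259 ≈ -5.6632e+6)
z - 1*(-993) = (-2764959 - 5988*√234259) - 1*(-993) = (-2764959 - 5988*√234259) + 993 = -2763966 - 5988*√234259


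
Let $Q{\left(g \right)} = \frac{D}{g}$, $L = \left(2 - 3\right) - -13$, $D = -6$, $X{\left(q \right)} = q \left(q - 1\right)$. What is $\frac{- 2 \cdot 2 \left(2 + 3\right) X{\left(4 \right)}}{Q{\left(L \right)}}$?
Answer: $480$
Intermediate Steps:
$X{\left(q \right)} = q \left(-1 + q\right)$
$L = 12$ ($L = -1 + 13 = 12$)
$Q{\left(g \right)} = - \frac{6}{g}$
$\frac{- 2 \cdot 2 \left(2 + 3\right) X{\left(4 \right)}}{Q{\left(L \right)}} = \frac{- 2 \cdot 2 \left(2 + 3\right) 4 \left(-1 + 4\right)}{\left(-6\right) \frac{1}{12}} = \frac{- 2 \cdot 2 \cdot 5 \cdot 4 \cdot 3}{\left(-6\right) \frac{1}{12}} = \frac{\left(-2\right) 10 \cdot 12}{- \frac{1}{2}} = \left(-20\right) 12 \left(-2\right) = \left(-240\right) \left(-2\right) = 480$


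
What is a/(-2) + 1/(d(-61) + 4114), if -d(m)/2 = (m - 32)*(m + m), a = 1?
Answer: -4645/9289 ≈ -0.50005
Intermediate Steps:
d(m) = -4*m*(-32 + m) (d(m) = -2*(m - 32)*(m + m) = -2*(-32 + m)*2*m = -4*m*(-32 + m))
a/(-2) + 1/(d(-61) + 4114) = 1/(-2) + 1/(4*(-61)*(32 - 1*(-61)) + 4114) = 1*(-½) + 1/(4*(-61)*(32 + 61) + 4114) = -½ + 1/(4*(-61)*93 + 4114) = -½ + 1/(-22692 + 4114) = -½ + 1/(-18578) = -½ - 1/18578 = -4645/9289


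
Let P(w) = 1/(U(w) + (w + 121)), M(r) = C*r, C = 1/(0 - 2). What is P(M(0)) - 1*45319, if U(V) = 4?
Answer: -5664874/125 ≈ -45319.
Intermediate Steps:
C = -½ (C = 1/(-2) = -½ ≈ -0.50000)
M(r) = -r/2
P(w) = 1/(125 + w) (P(w) = 1/(4 + (w + 121)) = 1/(4 + (121 + w)) = 1/(125 + w))
P(M(0)) - 1*45319 = 1/(125 - ½*0) - 1*45319 = 1/(125 + 0) - 45319 = 1/125 - 45319 = -5664874/125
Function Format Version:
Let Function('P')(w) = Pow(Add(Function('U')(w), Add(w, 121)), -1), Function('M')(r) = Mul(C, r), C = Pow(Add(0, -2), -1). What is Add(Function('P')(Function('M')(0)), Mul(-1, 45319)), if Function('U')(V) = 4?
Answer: Rational(-5664874, 125) ≈ -45319.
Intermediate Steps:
C = Rational(-1, 2) (C = Pow(-2, -1) = Rational(-1, 2) ≈ -0.50000)
Function('M')(r) = Mul(Rational(-1, 2), r)
Function('P')(w) = Pow(Add(125, w), -1) (Function('P')(w) = Pow(Add(4, Add(w, 121)), -1) = Pow(Add(4, Add(121, w)), -1) = Pow(Add(125, w), -1))
Add(Function('P')(Function('M')(0)), Mul(-1, 45319)) = Add(Pow(Add(125, Mul(Rational(-1, 2), 0)), -1), Mul(-1, 45319)) = Add(Pow(Add(125, 0), -1), -45319) = Add(Pow(125, -1), -45319) = Add(Rational(1, 125), -45319) = Rational(-5664874, 125)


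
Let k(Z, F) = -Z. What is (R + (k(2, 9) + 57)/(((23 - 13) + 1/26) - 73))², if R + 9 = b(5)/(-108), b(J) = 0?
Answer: 261242569/2679769 ≈ 97.487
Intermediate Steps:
R = -9 (R = -9 + 0/(-108) = -9 + 0*(-1/108) = -9 + 0 = -9)
(R + (k(2, 9) + 57)/(((23 - 13) + 1/26) - 73))² = (-9 + (-1*2 + 57)/(((23 - 13) + 1/26) - 73))² = (-9 + (-2 + 57)/((10 + 1/26) - 73))² = (-9 + 55/(261/26 - 73))² = (-9 + 55/(-1637/26))² = (-9 + 55*(-26/1637))² = (-9 - 1430/1637)² = (-16163/1637)² = 261242569/2679769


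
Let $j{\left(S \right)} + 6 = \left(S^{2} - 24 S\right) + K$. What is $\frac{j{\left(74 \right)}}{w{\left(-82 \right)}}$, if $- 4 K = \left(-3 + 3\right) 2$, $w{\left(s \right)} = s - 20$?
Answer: $- \frac{1847}{51} \approx -36.216$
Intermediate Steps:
$w{\left(s \right)} = -20 + s$
$K = 0$ ($K = - \frac{\left(-3 + 3\right) 2}{4} = - \frac{0 \cdot 2}{4} = \left(- \frac{1}{4}\right) 0 = 0$)
$j{\left(S \right)} = -6 + S^{2} - 24 S$ ($j{\left(S \right)} = -6 + \left(\left(S^{2} - 24 S\right) + 0\right) = -6 + \left(S^{2} - 24 S\right) = -6 + S^{2} - 24 S$)
$\frac{j{\left(74 \right)}}{w{\left(-82 \right)}} = \frac{-6 + 74^{2} - 1776}{-20 - 82} = \frac{-6 + 5476 - 1776}{-102} = 3694 \left(- \frac{1}{102}\right) = - \frac{1847}{51}$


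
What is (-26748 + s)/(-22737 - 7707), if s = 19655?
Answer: 7093/30444 ≈ 0.23299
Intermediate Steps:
(-26748 + s)/(-22737 - 7707) = (-26748 + 19655)/(-22737 - 7707) = -7093/(-30444) = -7093*(-1/30444) = 7093/30444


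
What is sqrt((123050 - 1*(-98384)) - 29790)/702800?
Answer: sqrt(47911)/351400 ≈ 0.00062290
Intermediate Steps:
sqrt((123050 - 1*(-98384)) - 29790)/702800 = sqrt((123050 + 98384) - 29790)*(1/702800) = sqrt(221434 - 29790)*(1/702800) = sqrt(191644)*(1/702800) = (2*sqrt(47911))*(1/702800) = sqrt(47911)/351400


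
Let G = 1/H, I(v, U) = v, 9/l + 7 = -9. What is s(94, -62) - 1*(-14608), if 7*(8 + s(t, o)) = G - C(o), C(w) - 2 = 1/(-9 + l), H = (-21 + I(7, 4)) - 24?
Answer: 594179627/40698 ≈ 14600.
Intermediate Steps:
l = -9/16 (l = 9/(-7 - 9) = 9/(-16) = 9*(-1/16) = -9/16 ≈ -0.56250)
H = -38 (H = (-21 + 7) - 24 = -14 - 24 = -38)
C(w) = 290/153 (C(w) = 2 + 1/(-9 - 9/16) = 2 + 1/(-153/16) = 2 - 16/153 = 290/153)
G = -1/38 (G = 1/(-38) = -1/38 ≈ -0.026316)
s(t, o) = -336757/40698 (s(t, o) = -8 + (-1/38 - 1*290/153)/7 = -8 + (-1/38 - 290/153)/7 = -8 + (⅐)*(-11173/5814) = -8 - 11173/40698 = -336757/40698)
s(94, -62) - 1*(-14608) = -336757/40698 - 1*(-14608) = -336757/40698 + 14608 = 594179627/40698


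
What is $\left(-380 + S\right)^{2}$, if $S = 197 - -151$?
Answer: $1024$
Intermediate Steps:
$S = 348$ ($S = 197 + 151 = 348$)
$\left(-380 + S\right)^{2} = \left(-380 + 348\right)^{2} = \left(-32\right)^{2} = 1024$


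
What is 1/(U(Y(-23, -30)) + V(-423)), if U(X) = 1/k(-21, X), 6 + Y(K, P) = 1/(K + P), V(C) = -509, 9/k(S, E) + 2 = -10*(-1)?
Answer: -9/4573 ≈ -0.0019681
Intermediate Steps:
k(S, E) = 9/8 (k(S, E) = 9/(-2 - 10*(-1)) = 9/(-2 + 10) = 9/8)
Y(K, P) = -6 + 1/(K + P)
U(X) = 8/9 (U(X) = 1/(9/8) = 8/9)
1/(U(Y(-23, -30)) + V(-423)) = 1/(8/9 - 509) = 1/(-4573/9) = -9/4573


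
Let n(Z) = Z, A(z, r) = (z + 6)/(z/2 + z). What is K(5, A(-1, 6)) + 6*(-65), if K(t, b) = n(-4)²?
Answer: -374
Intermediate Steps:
A(z, r) = 2*(6 + z)/(3*z) (A(z, r) = (6 + z)/(z*(½) + z) = (6 + z)/(z/2 + z) = (6 + z)/((3*z/2)) = (6 + z)*(2/(3*z)) = 2*(6 + z)/(3*z))
K(t, b) = 16 (K(t, b) = (-4)² = 16)
K(5, A(-1, 6)) + 6*(-65) = 16 + 6*(-65) = 16 - 390 = -374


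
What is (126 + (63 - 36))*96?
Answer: 14688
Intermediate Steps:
(126 + (63 - 36))*96 = (126 + 27)*96 = 153*96 = 14688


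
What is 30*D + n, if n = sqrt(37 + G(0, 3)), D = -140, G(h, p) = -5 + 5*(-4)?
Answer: -4200 + 2*sqrt(3) ≈ -4196.5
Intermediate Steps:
G(h, p) = -25 (G(h, p) = -5 - 20 = -25)
n = 2*sqrt(3) (n = sqrt(37 - 25) = sqrt(12) = 2*sqrt(3) ≈ 3.4641)
30*D + n = 30*(-140) + 2*sqrt(3) = -4200 + 2*sqrt(3)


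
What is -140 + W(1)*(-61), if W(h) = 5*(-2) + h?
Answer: 409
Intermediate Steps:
W(h) = -10 + h
-140 + W(1)*(-61) = -140 + (-10 + 1)*(-61) = -140 - 9*(-61) = -140 + 549 = 409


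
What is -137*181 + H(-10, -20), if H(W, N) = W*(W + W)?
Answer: -24597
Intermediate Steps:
H(W, N) = 2*W² (H(W, N) = W*(2*W) = 2*W²)
-137*181 + H(-10, -20) = -137*181 + 2*(-10)² = -24797 + 2*100 = -24797 + 200 = -24597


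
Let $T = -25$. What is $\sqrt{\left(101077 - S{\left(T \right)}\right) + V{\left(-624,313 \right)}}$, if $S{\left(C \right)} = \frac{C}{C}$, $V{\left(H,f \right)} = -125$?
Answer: $\sqrt{100951} \approx 317.73$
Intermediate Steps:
$S{\left(C \right)} = 1$
$\sqrt{\left(101077 - S{\left(T \right)}\right) + V{\left(-624,313 \right)}} = \sqrt{\left(101077 - 1\right) - 125} = \sqrt{101076 - 125} = \sqrt{100951}$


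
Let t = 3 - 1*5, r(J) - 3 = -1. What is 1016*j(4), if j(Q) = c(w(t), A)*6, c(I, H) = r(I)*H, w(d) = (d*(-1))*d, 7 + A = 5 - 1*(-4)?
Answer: 24384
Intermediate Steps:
A = 2 (A = -7 + (5 - 1*(-4)) = -7 + (5 + 4) = -7 + 9 = 2)
r(J) = 2 (r(J) = 3 - 1 = 2)
t = -2 (t = 3 - 5 = -2)
w(d) = -d² (w(d) = (-d)*d = -d²)
c(I, H) = 2*H
j(Q) = 24 (j(Q) = (2*2)*6 = 4*6 = 24)
1016*j(4) = 1016*24 = 24384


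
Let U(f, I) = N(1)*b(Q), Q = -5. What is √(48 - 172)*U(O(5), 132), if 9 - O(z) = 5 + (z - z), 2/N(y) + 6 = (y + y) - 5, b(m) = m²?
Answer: -100*I*√31/9 ≈ -61.864*I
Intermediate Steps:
N(y) = 2/(-11 + 2*y) (N(y) = 2/(-6 + ((y + y) - 5)) = 2/(-6 + (2*y - 5)) = 2/(-6 + (-5 + 2*y)) = 2/(-11 + 2*y))
O(z) = 4 (O(z) = 9 - (5 + (z - z)) = 9 - (5 + 0) = 9 - 1*5 = 9 - 5 = 4)
U(f, I) = -50/9 (U(f, I) = (2/(-11 + 2*1))*(-5)² = (2/(-11 + 2))*25 = (2/(-9))*25 = (2*(-⅑))*25 = -2/9*25 = -50/9)
√(48 - 172)*U(O(5), 132) = √(48 - 172)*(-50/9) = √(-124)*(-50/9) = (2*I*√31)*(-50/9) = -100*I*√31/9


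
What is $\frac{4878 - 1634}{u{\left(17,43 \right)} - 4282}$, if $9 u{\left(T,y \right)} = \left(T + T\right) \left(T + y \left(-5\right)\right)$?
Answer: $- \frac{1622}{2515} \approx -0.64493$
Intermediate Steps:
$u{\left(T,y \right)} = \frac{2 T \left(T - 5 y\right)}{9}$ ($u{\left(T,y \right)} = \frac{\left(T + T\right) \left(T + y \left(-5\right)\right)}{9} = \frac{2 T \left(T - 5 y\right)}{9}$)
$\frac{4878 - 1634}{u{\left(17,43 \right)} - 4282} = \frac{4878 - 1634}{\frac{2}{9} \cdot 17 \left(17 - 215\right) - 4282} = \frac{3244}{\frac{2}{9} \cdot 17 \left(17 - 215\right) - 4282} = \frac{3244}{\frac{2}{9} \cdot 17 \left(-198\right) - 4282} = \frac{3244}{-748 - 4282} = \frac{3244}{-5030} = 3244 \left(- \frac{1}{5030}\right) = - \frac{1622}{2515}$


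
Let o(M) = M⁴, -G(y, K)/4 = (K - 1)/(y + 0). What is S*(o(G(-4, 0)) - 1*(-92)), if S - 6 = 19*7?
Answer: 12927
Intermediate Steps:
G(y, K) = -4*(-1 + K)/y (G(y, K) = -4*(K - 1)/(y + 0) = -4*(-1 + K)/y)
S = 139 (S = 6 + 19*7 = 6 + 133 = 139)
S*(o(G(-4, 0)) - 1*(-92)) = 139*((4*(1 - 1*0)/(-4))⁴ - 1*(-92)) = 139*((4*(-¼)*(1 + 0))⁴ + 92) = 139*((4*(-¼)*1)⁴ + 92) = 139*((-1)⁴ + 92) = 139*(1 + 92) = 139*93 = 12927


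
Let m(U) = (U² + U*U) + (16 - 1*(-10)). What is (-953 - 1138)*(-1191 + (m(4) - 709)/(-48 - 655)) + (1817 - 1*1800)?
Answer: 1749388553/703 ≈ 2.4885e+6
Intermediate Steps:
m(U) = 26 + 2*U² (m(U) = (U² + U²) + (16 + 10) = 2*U² + 26 = 26 + 2*U²)
(-953 - 1138)*(-1191 + (m(4) - 709)/(-48 - 655)) + (1817 - 1*1800) = (-953 - 1138)*(-1191 + ((26 + 2*4²) - 709)/(-48 - 655)) + (1817 - 1*1800) = -2091*(-1191 + ((26 + 2*16) - 709)/(-703)) + (1817 - 1800) = -2091*(-1191 + ((26 + 32) - 709)*(-1/703)) + 17 = -2091*(-1191 + (58 - 709)*(-1/703)) + 17 = -2091*(-1191 - 651*(-1/703)) + 17 = -2091*(-1191 + 651/703) + 17 = -2091*(-836622/703) + 17 = 1749376602/703 + 17 = 1749388553/703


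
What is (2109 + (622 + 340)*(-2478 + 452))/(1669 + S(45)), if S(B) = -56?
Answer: -1946903/1613 ≈ -1207.0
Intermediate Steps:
(2109 + (622 + 340)*(-2478 + 452))/(1669 + S(45)) = (2109 + (622 + 340)*(-2478 + 452))/(1669 - 56) = (2109 + 962*(-2026))/1613 = (2109 - 1949012)*(1/1613) = -1946903*1/1613 = -1946903/1613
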